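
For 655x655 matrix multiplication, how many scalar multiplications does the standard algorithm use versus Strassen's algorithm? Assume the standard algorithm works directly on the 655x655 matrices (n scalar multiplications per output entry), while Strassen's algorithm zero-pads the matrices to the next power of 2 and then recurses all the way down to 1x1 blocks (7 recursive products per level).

Matrix multiplication for 655x655 matrices:

Strassen's algorithm requires power-of-2 dimensions. Pad 655x655 to 1024x1024 (next power of 2).

Standard algorithm: 655^3 = 281011375 multiplications
Strassen's algorithm: 7^(log2(1024)) = 7^10 = 282475249 multiplications
Difference: 281011375 - 282475249 = -1463874 (Strassen uses MORE here due to padding overhead — for small or just-over-power-of-2 n, padding can outweigh the per-level savings)

Standard: 281011375 multiplications (655^3). Strassen: 282475249 multiplications (7^10, after padding to 1024x1024). Strassen reduces 8 recursive multiplications to 7 at each level.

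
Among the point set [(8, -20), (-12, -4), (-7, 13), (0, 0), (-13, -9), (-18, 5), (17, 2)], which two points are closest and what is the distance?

Computing all pairwise distances among 7 points:

d((8, -20), (-12, -4)) = 25.6125
d((8, -20), (-7, 13)) = 36.2491
d((8, -20), (0, 0)) = 21.5407
d((8, -20), (-13, -9)) = 23.7065
d((8, -20), (-18, 5)) = 36.0694
d((8, -20), (17, 2)) = 23.7697
d((-12, -4), (-7, 13)) = 17.72
d((-12, -4), (0, 0)) = 12.6491
d((-12, -4), (-13, -9)) = 5.099 <-- minimum
d((-12, -4), (-18, 5)) = 10.8167
d((-12, -4), (17, 2)) = 29.6142
d((-7, 13), (0, 0)) = 14.7648
d((-7, 13), (-13, -9)) = 22.8035
d((-7, 13), (-18, 5)) = 13.6015
d((-7, 13), (17, 2)) = 26.4008
d((0, 0), (-13, -9)) = 15.8114
d((0, 0), (-18, 5)) = 18.6815
d((0, 0), (17, 2)) = 17.1172
d((-13, -9), (-18, 5)) = 14.8661
d((-13, -9), (17, 2)) = 31.9531
d((-18, 5), (17, 2)) = 35.1283

Closest pair: (-12, -4) and (-13, -9) with distance 5.099

The closest pair is (-12, -4) and (-13, -9) with Euclidean distance 5.099. For 7 points, brute-force pairwise comparison is shown above. For large n, the divide-and-conquer algorithm (sort by x, recurse on halves, check the dividing strip) achieves O(n log n).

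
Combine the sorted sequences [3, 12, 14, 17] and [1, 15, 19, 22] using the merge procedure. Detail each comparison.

Merging process:

Compare 3 vs 1: take 1 from right. Merged: [1]
Compare 3 vs 15: take 3 from left. Merged: [1, 3]
Compare 12 vs 15: take 12 from left. Merged: [1, 3, 12]
Compare 14 vs 15: take 14 from left. Merged: [1, 3, 12, 14]
Compare 17 vs 15: take 15 from right. Merged: [1, 3, 12, 14, 15]
Compare 17 vs 19: take 17 from left. Merged: [1, 3, 12, 14, 15, 17]
Append remaining from right: [19, 22]. Merged: [1, 3, 12, 14, 15, 17, 19, 22]

Final merged array: [1, 3, 12, 14, 15, 17, 19, 22]
Total comparisons: 6

The merged array is [1, 3, 12, 14, 15, 17, 19, 22], requiring 6 comparisons. The merge step runs in O(n) time where n is the total number of elements.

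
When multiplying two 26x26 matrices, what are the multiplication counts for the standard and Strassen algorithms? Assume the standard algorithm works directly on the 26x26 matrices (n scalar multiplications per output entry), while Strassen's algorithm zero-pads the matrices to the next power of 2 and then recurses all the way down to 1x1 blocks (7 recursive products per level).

Matrix multiplication for 26x26 matrices:

Strassen's algorithm requires power-of-2 dimensions. Pad 26x26 to 32x32 (next power of 2).

Standard algorithm: 26^3 = 17576 multiplications
Strassen's algorithm: 7^(log2(32)) = 7^5 = 16807 multiplications
Savings: 17576 - 16807 = 769 multiplications

Standard: 17576 multiplications (26^3). Strassen: 16807 multiplications (7^5, after padding to 32x32). Strassen reduces 8 recursive multiplications to 7 at each level.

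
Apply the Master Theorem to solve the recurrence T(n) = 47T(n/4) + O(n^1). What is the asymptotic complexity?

Master Theorem for T(n) = 47T(n/4) + O(n^1):

a = 47, b = 4, c = 1
log_b(a) = log_4(47) = 2.7773

Case 1: c = 1 < log_4(47) = 2.7773
T(n) = O(n^(log_4 47))

For T(n) = 47T(n/4) + O(n^1): log_4(47) = 2.7773. This is Case 1 of the Master Theorem (c < log_b(a), work dominated by leaves), giving O(n^(log_4 47)).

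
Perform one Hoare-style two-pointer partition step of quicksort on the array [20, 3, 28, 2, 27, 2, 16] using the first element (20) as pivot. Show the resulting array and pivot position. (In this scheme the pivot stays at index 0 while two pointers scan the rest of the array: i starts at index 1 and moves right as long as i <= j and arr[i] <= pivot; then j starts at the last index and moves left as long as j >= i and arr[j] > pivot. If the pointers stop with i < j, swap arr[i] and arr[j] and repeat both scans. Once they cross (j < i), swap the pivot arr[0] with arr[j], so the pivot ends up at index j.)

Hoare-style two-pointer partition with pivot = 20:

Initial array: [20, 3, 28, 2, 27, 2, 16]

Pointers start at i = 1, j = 6.
i stops at index 2 (arr[2]=28 > 20), j stops at index 6 (arr[6]=16 <= 20): swap arr[2] and arr[6], array becomes [20, 3, 16, 2, 27, 2, 28]
i stops at index 4 (arr[4]=27 > 20), j stops at index 5 (arr[5]=2 <= 20): swap arr[4] and arr[5], array becomes [20, 3, 16, 2, 2, 27, 28]
i ends at 5, j ends at 4: the pointers have crossed (j < i), so scanning stops.

Swap pivot arr[0] with arr[4] to place pivot at position 4: [2, 3, 16, 2, 20, 27, 28]
Pivot position: 4

After partitioning with pivot 20, the array becomes [2, 3, 16, 2, 20, 27, 28]. The pivot is placed at index 4. All elements to the left of the pivot are <= 20, and all elements to the right are > 20.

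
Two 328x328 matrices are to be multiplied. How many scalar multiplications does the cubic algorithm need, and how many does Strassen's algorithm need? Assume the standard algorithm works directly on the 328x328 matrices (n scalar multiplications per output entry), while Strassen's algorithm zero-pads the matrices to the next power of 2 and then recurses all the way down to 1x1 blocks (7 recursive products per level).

Matrix multiplication for 328x328 matrices:

Strassen's algorithm requires power-of-2 dimensions. Pad 328x328 to 512x512 (next power of 2).

Standard algorithm: 328^3 = 35287552 multiplications
Strassen's algorithm: 7^(log2(512)) = 7^9 = 40353607 multiplications
Difference: 35287552 - 40353607 = -5066055 (Strassen uses MORE here due to padding overhead — for small or just-over-power-of-2 n, padding can outweigh the per-level savings)

Standard: 35287552 multiplications (328^3). Strassen: 40353607 multiplications (7^9, after padding to 512x512). Strassen reduces 8 recursive multiplications to 7 at each level.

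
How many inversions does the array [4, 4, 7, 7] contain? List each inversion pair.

Finding inversions in [4, 4, 7, 7]:


Total inversions: 0

The array has 0 inversions. It is already sorted.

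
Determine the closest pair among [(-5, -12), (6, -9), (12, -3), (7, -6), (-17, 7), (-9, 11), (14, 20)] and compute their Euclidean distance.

Computing all pairwise distances among 7 points:

d((-5, -12), (6, -9)) = 11.4018
d((-5, -12), (12, -3)) = 19.2354
d((-5, -12), (7, -6)) = 13.4164
d((-5, -12), (-17, 7)) = 22.4722
d((-5, -12), (-9, 11)) = 23.3452
d((-5, -12), (14, 20)) = 37.2156
d((6, -9), (12, -3)) = 8.4853
d((6, -9), (7, -6)) = 3.1623 <-- minimum
d((6, -9), (-17, 7)) = 28.0179
d((6, -9), (-9, 11)) = 25.0
d((6, -9), (14, 20)) = 30.0832
d((12, -3), (7, -6)) = 5.831
d((12, -3), (-17, 7)) = 30.6757
d((12, -3), (-9, 11)) = 25.2389
d((12, -3), (14, 20)) = 23.0868
d((7, -6), (-17, 7)) = 27.2947
d((7, -6), (-9, 11)) = 23.3452
d((7, -6), (14, 20)) = 26.9258
d((-17, 7), (-9, 11)) = 8.9443
d((-17, 7), (14, 20)) = 33.6155
d((-9, 11), (14, 20)) = 24.6982

Closest pair: (6, -9) and (7, -6) with distance 3.1623

The closest pair is (6, -9) and (7, -6) with Euclidean distance 3.1623. For 7 points, brute-force pairwise comparison is shown above. For large n, the divide-and-conquer algorithm (sort by x, recurse on halves, check the dividing strip) achieves O(n log n).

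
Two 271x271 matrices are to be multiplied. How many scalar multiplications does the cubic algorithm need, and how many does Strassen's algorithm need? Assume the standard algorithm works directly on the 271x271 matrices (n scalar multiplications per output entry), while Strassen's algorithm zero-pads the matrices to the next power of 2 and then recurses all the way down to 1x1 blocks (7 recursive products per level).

Matrix multiplication for 271x271 matrices:

Strassen's algorithm requires power-of-2 dimensions. Pad 271x271 to 512x512 (next power of 2).

Standard algorithm: 271^3 = 19902511 multiplications
Strassen's algorithm: 7^(log2(512)) = 7^9 = 40353607 multiplications
Difference: 19902511 - 40353607 = -20451096 (Strassen uses MORE here due to padding overhead — for small or just-over-power-of-2 n, padding can outweigh the per-level savings)

Standard: 19902511 multiplications (271^3). Strassen: 40353607 multiplications (7^9, after padding to 512x512). Strassen reduces 8 recursive multiplications to 7 at each level.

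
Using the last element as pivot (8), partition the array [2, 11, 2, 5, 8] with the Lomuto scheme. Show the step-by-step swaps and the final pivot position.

Lomuto partition with pivot = 8:

Initial array: [2, 11, 2, 5, 8]

arr[0]=2 <= 8: swap with position 0, array becomes [2, 11, 2, 5, 8]
arr[1]=11 > 8: no swap
arr[2]=2 <= 8: swap with position 1, array becomes [2, 2, 11, 5, 8]
arr[3]=5 <= 8: swap with position 2, array becomes [2, 2, 5, 11, 8]

Place pivot at position 3: [2, 2, 5, 8, 11]
Pivot position: 3

After partitioning with pivot 8, the array becomes [2, 2, 5, 8, 11]. The pivot is placed at index 3. All elements to the left of the pivot are <= 8, and all elements to the right are > 8.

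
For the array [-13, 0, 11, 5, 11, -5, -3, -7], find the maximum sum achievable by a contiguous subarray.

Using Kadane's algorithm on [-13, 0, 11, 5, 11, -5, -3, -7]:

Scanning through the array:
Position 1 (value 0): max_ending_here = 0, max_so_far = 0
Position 2 (value 11): max_ending_here = 11, max_so_far = 11
Position 3 (value 5): max_ending_here = 16, max_so_far = 16
Position 4 (value 11): max_ending_here = 27, max_so_far = 27
Position 5 (value -5): max_ending_here = 22, max_so_far = 27
Position 6 (value -3): max_ending_here = 19, max_so_far = 27
Position 7 (value -7): max_ending_here = 12, max_so_far = 27

Maximum subarray: [0, 11, 5, 11]
Maximum sum: 27

The maximum subarray is [0, 11, 5, 11] with sum 27. This subarray runs from index 1 to index 4.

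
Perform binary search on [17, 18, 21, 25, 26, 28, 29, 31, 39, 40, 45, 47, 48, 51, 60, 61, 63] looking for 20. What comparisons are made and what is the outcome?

Binary search for 20 in [17, 18, 21, 25, 26, 28, 29, 31, 39, 40, 45, 47, 48, 51, 60, 61, 63]:

lo=0, hi=16, mid=8, arr[mid]=39 -> 39 > 20, search left half
lo=0, hi=7, mid=3, arr[mid]=25 -> 25 > 20, search left half
lo=0, hi=2, mid=1, arr[mid]=18 -> 18 < 20, search right half
lo=2, hi=2, mid=2, arr[mid]=21 -> 21 > 20, search left half
lo=2 > hi=1, target 20 not found

Binary search determines that 20 is not in the array after 4 comparisons. The search space was exhausted without finding the target.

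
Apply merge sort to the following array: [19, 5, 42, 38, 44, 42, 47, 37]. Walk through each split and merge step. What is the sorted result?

Merge sort trace:

Split: [19, 5, 42, 38, 44, 42, 47, 37] -> [19, 5, 42, 38] and [44, 42, 47, 37]
  Split: [19, 5, 42, 38] -> [19, 5] and [42, 38]
    Split: [19, 5] -> [19] and [5]
    Merge: [19] + [5] -> [5, 19]
    Split: [42, 38] -> [42] and [38]
    Merge: [42] + [38] -> [38, 42]
  Merge: [5, 19] + [38, 42] -> [5, 19, 38, 42]
  Split: [44, 42, 47, 37] -> [44, 42] and [47, 37]
    Split: [44, 42] -> [44] and [42]
    Merge: [44] + [42] -> [42, 44]
    Split: [47, 37] -> [47] and [37]
    Merge: [47] + [37] -> [37, 47]
  Merge: [42, 44] + [37, 47] -> [37, 42, 44, 47]
Merge: [5, 19, 38, 42] + [37, 42, 44, 47] -> [5, 19, 37, 38, 42, 42, 44, 47]

Final sorted array: [5, 19, 37, 38, 42, 42, 44, 47]

The merge sort proceeds by recursively splitting the array and merging sorted halves.
After all merges, the sorted array is [5, 19, 37, 38, 42, 42, 44, 47].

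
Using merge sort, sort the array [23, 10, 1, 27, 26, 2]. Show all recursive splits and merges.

Merge sort trace:

Split: [23, 10, 1, 27, 26, 2] -> [23, 10, 1] and [27, 26, 2]
  Split: [23, 10, 1] -> [23] and [10, 1]
    Split: [10, 1] -> [10] and [1]
    Merge: [10] + [1] -> [1, 10]
  Merge: [23] + [1, 10] -> [1, 10, 23]
  Split: [27, 26, 2] -> [27] and [26, 2]
    Split: [26, 2] -> [26] and [2]
    Merge: [26] + [2] -> [2, 26]
  Merge: [27] + [2, 26] -> [2, 26, 27]
Merge: [1, 10, 23] + [2, 26, 27] -> [1, 2, 10, 23, 26, 27]

Final sorted array: [1, 2, 10, 23, 26, 27]

The merge sort proceeds by recursively splitting the array and merging sorted halves.
After all merges, the sorted array is [1, 2, 10, 23, 26, 27].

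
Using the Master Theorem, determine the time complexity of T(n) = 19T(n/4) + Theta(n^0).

Master Theorem for T(n) = 19T(n/4) + O(n^0):

a = 19, b = 4, c = 0
log_b(a) = log_4(19) = 2.1240

Case 1: c = 0 < log_4(19) = 2.1240
T(n) = O(n^(log_4 19))

For T(n) = 19T(n/4) + O(n^0): log_4(19) = 2.1240. This is Case 1 of the Master Theorem (c < log_b(a), work dominated by leaves), giving O(n^(log_4 19)).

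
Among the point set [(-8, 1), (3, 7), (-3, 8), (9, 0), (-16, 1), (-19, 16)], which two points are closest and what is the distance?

Computing all pairwise distances among 6 points:

d((-8, 1), (3, 7)) = 12.53
d((-8, 1), (-3, 8)) = 8.6023
d((-8, 1), (9, 0)) = 17.0294
d((-8, 1), (-16, 1)) = 8.0
d((-8, 1), (-19, 16)) = 18.6011
d((3, 7), (-3, 8)) = 6.0828 <-- minimum
d((3, 7), (9, 0)) = 9.2195
d((3, 7), (-16, 1)) = 19.9249
d((3, 7), (-19, 16)) = 23.7697
d((-3, 8), (9, 0)) = 14.4222
d((-3, 8), (-16, 1)) = 14.7648
d((-3, 8), (-19, 16)) = 17.8885
d((9, 0), (-16, 1)) = 25.02
d((9, 0), (-19, 16)) = 32.249
d((-16, 1), (-19, 16)) = 15.2971

Closest pair: (3, 7) and (-3, 8) with distance 6.0828

The closest pair is (3, 7) and (-3, 8) with Euclidean distance 6.0828. For 6 points, brute-force pairwise comparison is shown above. For large n, the divide-and-conquer algorithm (sort by x, recurse on halves, check the dividing strip) achieves O(n log n).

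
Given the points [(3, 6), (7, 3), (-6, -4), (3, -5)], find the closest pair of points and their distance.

Computing all pairwise distances among 4 points:

d((3, 6), (7, 3)) = 5.0 <-- minimum
d((3, 6), (-6, -4)) = 13.4536
d((3, 6), (3, -5)) = 11.0
d((7, 3), (-6, -4)) = 14.7648
d((7, 3), (3, -5)) = 8.9443
d((-6, -4), (3, -5)) = 9.0554

Closest pair: (3, 6) and (7, 3) with distance 5.0

The closest pair is (3, 6) and (7, 3) with Euclidean distance 5.0. For 4 points, brute-force pairwise comparison is shown above. For large n, the divide-and-conquer algorithm (sort by x, recurse on halves, check the dividing strip) achieves O(n log n).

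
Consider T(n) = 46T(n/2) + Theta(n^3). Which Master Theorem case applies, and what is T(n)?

Master Theorem for T(n) = 46T(n/2) + O(n^3):

a = 46, b = 2, c = 3
log_b(a) = log_2(46) = 5.5236

Case 1: c = 3 < log_2(46) = 5.5236
T(n) = O(n^(log_2 46))

For T(n) = 46T(n/2) + O(n^3): log_2(46) = 5.5236. This is Case 1 of the Master Theorem (c < log_b(a), work dominated by leaves), giving O(n^(log_2 46)).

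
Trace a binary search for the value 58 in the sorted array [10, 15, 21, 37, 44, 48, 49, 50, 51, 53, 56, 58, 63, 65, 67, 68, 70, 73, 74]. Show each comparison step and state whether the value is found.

Binary search for 58 in [10, 15, 21, 37, 44, 48, 49, 50, 51, 53, 56, 58, 63, 65, 67, 68, 70, 73, 74]:

lo=0, hi=18, mid=9, arr[mid]=53 -> 53 < 58, search right half
lo=10, hi=18, mid=14, arr[mid]=67 -> 67 > 58, search left half
lo=10, hi=13, mid=11, arr[mid]=58 -> Found target at index 11!

Binary search finds 58 at index 11 after 3 comparisons. The search repeatedly halves the search space by comparing with the middle element.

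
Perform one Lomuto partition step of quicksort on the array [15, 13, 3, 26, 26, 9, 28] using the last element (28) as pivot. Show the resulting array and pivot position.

Lomuto partition with pivot = 28:

Initial array: [15, 13, 3, 26, 26, 9, 28]

arr[0]=15 <= 28: swap with position 0, array becomes [15, 13, 3, 26, 26, 9, 28]
arr[1]=13 <= 28: swap with position 1, array becomes [15, 13, 3, 26, 26, 9, 28]
arr[2]=3 <= 28: swap with position 2, array becomes [15, 13, 3, 26, 26, 9, 28]
arr[3]=26 <= 28: swap with position 3, array becomes [15, 13, 3, 26, 26, 9, 28]
arr[4]=26 <= 28: swap with position 4, array becomes [15, 13, 3, 26, 26, 9, 28]
arr[5]=9 <= 28: swap with position 5, array becomes [15, 13, 3, 26, 26, 9, 28]

Place pivot at position 6: [15, 13, 3, 26, 26, 9, 28]
Pivot position: 6

After partitioning with pivot 28, the array becomes [15, 13, 3, 26, 26, 9, 28]. The pivot is placed at index 6. All elements to the left of the pivot are <= 28, and all elements to the right are > 28.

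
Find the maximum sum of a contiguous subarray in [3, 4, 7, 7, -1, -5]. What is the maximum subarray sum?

Using Kadane's algorithm on [3, 4, 7, 7, -1, -5]:

Scanning through the array:
Position 1 (value 4): max_ending_here = 7, max_so_far = 7
Position 2 (value 7): max_ending_here = 14, max_so_far = 14
Position 3 (value 7): max_ending_here = 21, max_so_far = 21
Position 4 (value -1): max_ending_here = 20, max_so_far = 21
Position 5 (value -5): max_ending_here = 15, max_so_far = 21

Maximum subarray: [3, 4, 7, 7]
Maximum sum: 21

The maximum subarray is [3, 4, 7, 7] with sum 21. This subarray runs from index 0 to index 3.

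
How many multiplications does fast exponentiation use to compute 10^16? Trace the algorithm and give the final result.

Computing 10^16 by squaring (build up from 10^1; each line after the first costs one multiplication):

10^1 = 10
10^2 = (10^1)^2 = 10^2 = 100
10^4 = (10^2)^2 = 100^2 = 10000
10^8 = (10^4)^2 = 10000^2 = 100000000
10^16 = (10^8)^2 = 100000000^2 = 10000000000000000

Result: 10000000000000000
Multiplications needed: 4 (4 lines after 10^1)

10^16 = 10000000000000000. Using exponentiation by squaring, this requires 4 multiplications. The key idea: if the exponent is even, square the half-power; if odd, multiply by the base once.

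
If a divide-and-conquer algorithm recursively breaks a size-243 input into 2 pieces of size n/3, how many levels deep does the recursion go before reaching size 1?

For divide and conquer with division factor 3:

Problem sizes at each level:
Level 0: 243
Level 1: 81
Level 2: 27
Level 3: 9
Level 4: 3
Level 5: 1

The root is level 0 and the size-1 base case is level 5 (the tree spans levels 0 through 5, i.e. 6 levels counting the root), so the depth is the number of divisions: log_3(243) = 5

The recursion tree depth is log_3(243) = 5. At each level, the problem size is divided by 3, so it takes 5 divisions to reduce to a base case of size 1. The algorithm makes 2 recursive calls at each level.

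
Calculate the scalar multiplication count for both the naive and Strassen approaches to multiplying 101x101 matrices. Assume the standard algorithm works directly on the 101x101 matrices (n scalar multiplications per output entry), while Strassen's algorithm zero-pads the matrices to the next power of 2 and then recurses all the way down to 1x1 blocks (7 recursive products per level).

Matrix multiplication for 101x101 matrices:

Strassen's algorithm requires power-of-2 dimensions. Pad 101x101 to 128x128 (next power of 2).

Standard algorithm: 101^3 = 1030301 multiplications
Strassen's algorithm: 7^(log2(128)) = 7^7 = 823543 multiplications
Savings: 1030301 - 823543 = 206758 multiplications

Standard: 1030301 multiplications (101^3). Strassen: 823543 multiplications (7^7, after padding to 128x128). Strassen reduces 8 recursive multiplications to 7 at each level.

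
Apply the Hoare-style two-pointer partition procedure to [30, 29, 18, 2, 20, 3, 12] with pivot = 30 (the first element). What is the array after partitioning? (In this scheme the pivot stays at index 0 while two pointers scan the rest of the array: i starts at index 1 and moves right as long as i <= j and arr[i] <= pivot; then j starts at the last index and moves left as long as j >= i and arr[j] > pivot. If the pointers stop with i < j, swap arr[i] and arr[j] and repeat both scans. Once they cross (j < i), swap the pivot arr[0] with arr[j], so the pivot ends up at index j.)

Hoare-style two-pointer partition with pivot = 30:

Initial array: [30, 29, 18, 2, 20, 3, 12]

Pointers start at i = 1, j = 6.
i ends at 7, j ends at 6: the pointers have crossed (j < i), so scanning stops.

Swap pivot arr[0] with arr[6] to place pivot at position 6: [12, 29, 18, 2, 20, 3, 30]
Pivot position: 6

After partitioning with pivot 30, the array becomes [12, 29, 18, 2, 20, 3, 30]. The pivot is placed at index 6. All elements to the left of the pivot are <= 30, and all elements to the right are > 30.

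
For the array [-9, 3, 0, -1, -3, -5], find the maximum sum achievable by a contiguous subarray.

Using Kadane's algorithm on [-9, 3, 0, -1, -3, -5]:

Scanning through the array:
Position 1 (value 3): max_ending_here = 3, max_so_far = 3
Position 2 (value 0): max_ending_here = 3, max_so_far = 3
Position 3 (value -1): max_ending_here = 2, max_so_far = 3
Position 4 (value -3): max_ending_here = -1, max_so_far = 3
Position 5 (value -5): max_ending_here = -5, max_so_far = 3

Maximum subarray: [3]
Maximum sum: 3

The maximum subarray is [3] with sum 3. This subarray runs from index 1 to index 1.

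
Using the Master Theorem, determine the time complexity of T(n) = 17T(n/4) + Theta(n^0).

Master Theorem for T(n) = 17T(n/4) + O(n^0):

a = 17, b = 4, c = 0
log_b(a) = log_4(17) = 2.0437

Case 1: c = 0 < log_4(17) = 2.0437
T(n) = O(n^(log_4 17))

For T(n) = 17T(n/4) + O(n^0): log_4(17) = 2.0437. This is Case 1 of the Master Theorem (c < log_b(a), work dominated by leaves), giving O(n^(log_4 17)).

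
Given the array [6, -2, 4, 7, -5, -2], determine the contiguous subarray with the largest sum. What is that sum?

Using Kadane's algorithm on [6, -2, 4, 7, -5, -2]:

Scanning through the array:
Position 1 (value -2): max_ending_here = 4, max_so_far = 6
Position 2 (value 4): max_ending_here = 8, max_so_far = 8
Position 3 (value 7): max_ending_here = 15, max_so_far = 15
Position 4 (value -5): max_ending_here = 10, max_so_far = 15
Position 5 (value -2): max_ending_here = 8, max_so_far = 15

Maximum subarray: [6, -2, 4, 7]
Maximum sum: 15

The maximum subarray is [6, -2, 4, 7] with sum 15. This subarray runs from index 0 to index 3.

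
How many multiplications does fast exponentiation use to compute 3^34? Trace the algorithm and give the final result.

Computing 3^34 by squaring (build up from 3^1; each line after the first costs one multiplication):

3^1 = 3
3^2 = (3^1)^2 = 3^2 = 9
3^4 = (3^2)^2 = 9^2 = 81
3^8 = (3^4)^2 = 81^2 = 6561
3^16 = (3^8)^2 = 6561^2 = 43046721
3^17 = 3 * 3^16 = 3 * 43046721 = 129140163
3^34 = (3^17)^2 = 129140163^2 = 16677181699666569

Result: 16677181699666569
Multiplications needed: 6 (6 lines after 3^1)

3^34 = 16677181699666569. Using exponentiation by squaring, this requires 6 multiplications. The key idea: if the exponent is even, square the half-power; if odd, multiply by the base once.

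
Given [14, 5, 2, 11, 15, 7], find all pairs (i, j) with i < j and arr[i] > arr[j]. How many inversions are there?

Finding inversions in [14, 5, 2, 11, 15, 7]:

(0, 1): arr[0]=14 > arr[1]=5
(0, 2): arr[0]=14 > arr[2]=2
(0, 3): arr[0]=14 > arr[3]=11
(0, 5): arr[0]=14 > arr[5]=7
(1, 2): arr[1]=5 > arr[2]=2
(3, 5): arr[3]=11 > arr[5]=7
(4, 5): arr[4]=15 > arr[5]=7

Total inversions: 7

The array has 7 inversion(s): (0,1), (0,2), (0,3), (0,5), (1,2), (3,5), (4,5). Each pair (i,j) satisfies i < j and arr[i] > arr[j].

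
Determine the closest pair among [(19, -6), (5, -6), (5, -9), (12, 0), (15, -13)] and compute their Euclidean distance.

Computing all pairwise distances among 5 points:

d((19, -6), (5, -6)) = 14.0
d((19, -6), (5, -9)) = 14.3178
d((19, -6), (12, 0)) = 9.2195
d((19, -6), (15, -13)) = 8.0623
d((5, -6), (5, -9)) = 3.0 <-- minimum
d((5, -6), (12, 0)) = 9.2195
d((5, -6), (15, -13)) = 12.2066
d((5, -9), (12, 0)) = 11.4018
d((5, -9), (15, -13)) = 10.7703
d((12, 0), (15, -13)) = 13.3417

Closest pair: (5, -6) and (5, -9) with distance 3.0

The closest pair is (5, -6) and (5, -9) with Euclidean distance 3.0. For 5 points, brute-force pairwise comparison is shown above. For large n, the divide-and-conquer algorithm (sort by x, recurse on halves, check the dividing strip) achieves O(n log n).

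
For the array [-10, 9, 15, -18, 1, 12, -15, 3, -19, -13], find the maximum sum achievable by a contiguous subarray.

Using Kadane's algorithm on [-10, 9, 15, -18, 1, 12, -15, 3, -19, -13]:

Scanning through the array:
Position 1 (value 9): max_ending_here = 9, max_so_far = 9
Position 2 (value 15): max_ending_here = 24, max_so_far = 24
Position 3 (value -18): max_ending_here = 6, max_so_far = 24
Position 4 (value 1): max_ending_here = 7, max_so_far = 24
Position 5 (value 12): max_ending_here = 19, max_so_far = 24
Position 6 (value -15): max_ending_here = 4, max_so_far = 24
Position 7 (value 3): max_ending_here = 7, max_so_far = 24
Position 8 (value -19): max_ending_here = -12, max_so_far = 24
Position 9 (value -13): max_ending_here = -13, max_so_far = 24

Maximum subarray: [9, 15]
Maximum sum: 24

The maximum subarray is [9, 15] with sum 24. This subarray runs from index 1 to index 2.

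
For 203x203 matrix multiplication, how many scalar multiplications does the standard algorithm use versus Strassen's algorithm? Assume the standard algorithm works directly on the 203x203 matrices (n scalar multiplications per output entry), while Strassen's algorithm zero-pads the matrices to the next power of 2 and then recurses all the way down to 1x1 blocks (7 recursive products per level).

Matrix multiplication for 203x203 matrices:

Strassen's algorithm requires power-of-2 dimensions. Pad 203x203 to 256x256 (next power of 2).

Standard algorithm: 203^3 = 8365427 multiplications
Strassen's algorithm: 7^(log2(256)) = 7^8 = 5764801 multiplications
Savings: 8365427 - 5764801 = 2600626 multiplications

Standard: 8365427 multiplications (203^3). Strassen: 5764801 multiplications (7^8, after padding to 256x256). Strassen reduces 8 recursive multiplications to 7 at each level.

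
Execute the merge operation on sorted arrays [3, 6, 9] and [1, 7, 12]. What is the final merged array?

Merging process:

Compare 3 vs 1: take 1 from right. Merged: [1]
Compare 3 vs 7: take 3 from left. Merged: [1, 3]
Compare 6 vs 7: take 6 from left. Merged: [1, 3, 6]
Compare 9 vs 7: take 7 from right. Merged: [1, 3, 6, 7]
Compare 9 vs 12: take 9 from left. Merged: [1, 3, 6, 7, 9]
Append remaining from right: [12]. Merged: [1, 3, 6, 7, 9, 12]

Final merged array: [1, 3, 6, 7, 9, 12]
Total comparisons: 5

The merged array is [1, 3, 6, 7, 9, 12], requiring 5 comparisons. The merge step runs in O(n) time where n is the total number of elements.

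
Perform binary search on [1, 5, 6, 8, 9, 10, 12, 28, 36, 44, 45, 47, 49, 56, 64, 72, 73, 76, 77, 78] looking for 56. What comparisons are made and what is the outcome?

Binary search for 56 in [1, 5, 6, 8, 9, 10, 12, 28, 36, 44, 45, 47, 49, 56, 64, 72, 73, 76, 77, 78]:

lo=0, hi=19, mid=9, arr[mid]=44 -> 44 < 56, search right half
lo=10, hi=19, mid=14, arr[mid]=64 -> 64 > 56, search left half
lo=10, hi=13, mid=11, arr[mid]=47 -> 47 < 56, search right half
lo=12, hi=13, mid=12, arr[mid]=49 -> 49 < 56, search right half
lo=13, hi=13, mid=13, arr[mid]=56 -> Found target at index 13!

Binary search finds 56 at index 13 after 5 comparisons. The search repeatedly halves the search space by comparing with the middle element.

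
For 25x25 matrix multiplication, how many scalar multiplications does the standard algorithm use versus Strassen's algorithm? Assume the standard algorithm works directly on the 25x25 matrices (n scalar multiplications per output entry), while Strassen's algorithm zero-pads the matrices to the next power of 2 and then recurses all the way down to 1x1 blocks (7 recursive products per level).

Matrix multiplication for 25x25 matrices:

Strassen's algorithm requires power-of-2 dimensions. Pad 25x25 to 32x32 (next power of 2).

Standard algorithm: 25^3 = 15625 multiplications
Strassen's algorithm: 7^(log2(32)) = 7^5 = 16807 multiplications
Difference: 15625 - 16807 = -1182 (Strassen uses MORE here due to padding overhead — for small or just-over-power-of-2 n, padding can outweigh the per-level savings)

Standard: 15625 multiplications (25^3). Strassen: 16807 multiplications (7^5, after padding to 32x32). Strassen reduces 8 recursive multiplications to 7 at each level.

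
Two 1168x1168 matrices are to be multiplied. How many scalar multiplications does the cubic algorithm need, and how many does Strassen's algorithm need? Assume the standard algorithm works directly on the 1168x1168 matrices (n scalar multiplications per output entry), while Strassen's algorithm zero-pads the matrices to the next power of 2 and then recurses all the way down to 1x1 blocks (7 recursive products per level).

Matrix multiplication for 1168x1168 matrices:

Strassen's algorithm requires power-of-2 dimensions. Pad 1168x1168 to 2048x2048 (next power of 2).

Standard algorithm: 1168^3 = 1593413632 multiplications
Strassen's algorithm: 7^(log2(2048)) = 7^11 = 1977326743 multiplications
Difference: 1593413632 - 1977326743 = -383913111 (Strassen uses MORE here due to padding overhead — for small or just-over-power-of-2 n, padding can outweigh the per-level savings)

Standard: 1593413632 multiplications (1168^3). Strassen: 1977326743 multiplications (7^11, after padding to 2048x2048). Strassen reduces 8 recursive multiplications to 7 at each level.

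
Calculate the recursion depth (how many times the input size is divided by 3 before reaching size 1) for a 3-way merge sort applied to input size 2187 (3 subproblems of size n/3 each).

For divide and conquer with division factor 3:

Problem sizes at each level:
Level 0: 2187
Level 1: 729
Level 2: 243
Level 3: 81
Level 4: 27
Level 5: 9
Level 6: 3
Level 7: 1

The root is level 0 and the size-1 base case is level 7 (the tree spans levels 0 through 7, i.e. 8 levels counting the root), so the depth is the number of divisions: log_3(2187) = 7

The recursion tree depth is log_3(2187) = 7. At each level, the problem size is divided by 3, so it takes 7 divisions to reduce to a base case of size 1. The algorithm makes 3 recursive calls at each level.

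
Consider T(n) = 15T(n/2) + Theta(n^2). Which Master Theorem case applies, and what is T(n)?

Master Theorem for T(n) = 15T(n/2) + O(n^2):

a = 15, b = 2, c = 2
log_b(a) = log_2(15) = 3.9069

Case 1: c = 2 < log_2(15) = 3.9069
T(n) = O(n^(log_2 15))

For T(n) = 15T(n/2) + O(n^2): log_2(15) = 3.9069. This is Case 1 of the Master Theorem (c < log_b(a), work dominated by leaves), giving O(n^(log_2 15)).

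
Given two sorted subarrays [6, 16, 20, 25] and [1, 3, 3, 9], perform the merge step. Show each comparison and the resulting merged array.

Merging process:

Compare 6 vs 1: take 1 from right. Merged: [1]
Compare 6 vs 3: take 3 from right. Merged: [1, 3]
Compare 6 vs 3: take 3 from right. Merged: [1, 3, 3]
Compare 6 vs 9: take 6 from left. Merged: [1, 3, 3, 6]
Compare 16 vs 9: take 9 from right. Merged: [1, 3, 3, 6, 9]
Append remaining from left: [16, 20, 25]. Merged: [1, 3, 3, 6, 9, 16, 20, 25]

Final merged array: [1, 3, 3, 6, 9, 16, 20, 25]
Total comparisons: 5

The merged array is [1, 3, 3, 6, 9, 16, 20, 25], requiring 5 comparisons. The merge step runs in O(n) time where n is the total number of elements.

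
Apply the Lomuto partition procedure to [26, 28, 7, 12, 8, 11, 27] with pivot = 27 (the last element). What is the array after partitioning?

Lomuto partition with pivot = 27:

Initial array: [26, 28, 7, 12, 8, 11, 27]

arr[0]=26 <= 27: swap with position 0, array becomes [26, 28, 7, 12, 8, 11, 27]
arr[1]=28 > 27: no swap
arr[2]=7 <= 27: swap with position 1, array becomes [26, 7, 28, 12, 8, 11, 27]
arr[3]=12 <= 27: swap with position 2, array becomes [26, 7, 12, 28, 8, 11, 27]
arr[4]=8 <= 27: swap with position 3, array becomes [26, 7, 12, 8, 28, 11, 27]
arr[5]=11 <= 27: swap with position 4, array becomes [26, 7, 12, 8, 11, 28, 27]

Place pivot at position 5: [26, 7, 12, 8, 11, 27, 28]
Pivot position: 5

After partitioning with pivot 27, the array becomes [26, 7, 12, 8, 11, 27, 28]. The pivot is placed at index 5. All elements to the left of the pivot are <= 27, and all elements to the right are > 27.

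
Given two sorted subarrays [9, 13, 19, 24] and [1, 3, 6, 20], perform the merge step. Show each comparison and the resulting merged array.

Merging process:

Compare 9 vs 1: take 1 from right. Merged: [1]
Compare 9 vs 3: take 3 from right. Merged: [1, 3]
Compare 9 vs 6: take 6 from right. Merged: [1, 3, 6]
Compare 9 vs 20: take 9 from left. Merged: [1, 3, 6, 9]
Compare 13 vs 20: take 13 from left. Merged: [1, 3, 6, 9, 13]
Compare 19 vs 20: take 19 from left. Merged: [1, 3, 6, 9, 13, 19]
Compare 24 vs 20: take 20 from right. Merged: [1, 3, 6, 9, 13, 19, 20]
Append remaining from left: [24]. Merged: [1, 3, 6, 9, 13, 19, 20, 24]

Final merged array: [1, 3, 6, 9, 13, 19, 20, 24]
Total comparisons: 7

The merged array is [1, 3, 6, 9, 13, 19, 20, 24], requiring 7 comparisons. The merge step runs in O(n) time where n is the total number of elements.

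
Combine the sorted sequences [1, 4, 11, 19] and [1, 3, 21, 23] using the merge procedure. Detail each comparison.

Merging process:

Compare 1 vs 1: take 1 from left. Merged: [1]
Compare 4 vs 1: take 1 from right. Merged: [1, 1]
Compare 4 vs 3: take 3 from right. Merged: [1, 1, 3]
Compare 4 vs 21: take 4 from left. Merged: [1, 1, 3, 4]
Compare 11 vs 21: take 11 from left. Merged: [1, 1, 3, 4, 11]
Compare 19 vs 21: take 19 from left. Merged: [1, 1, 3, 4, 11, 19]
Append remaining from right: [21, 23]. Merged: [1, 1, 3, 4, 11, 19, 21, 23]

Final merged array: [1, 1, 3, 4, 11, 19, 21, 23]
Total comparisons: 6

The merged array is [1, 1, 3, 4, 11, 19, 21, 23], requiring 6 comparisons. The merge step runs in O(n) time where n is the total number of elements.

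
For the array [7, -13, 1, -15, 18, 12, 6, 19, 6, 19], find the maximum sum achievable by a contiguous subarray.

Using Kadane's algorithm on [7, -13, 1, -15, 18, 12, 6, 19, 6, 19]:

Scanning through the array:
Position 1 (value -13): max_ending_here = -6, max_so_far = 7
Position 2 (value 1): max_ending_here = 1, max_so_far = 7
Position 3 (value -15): max_ending_here = -14, max_so_far = 7
Position 4 (value 18): max_ending_here = 18, max_so_far = 18
Position 5 (value 12): max_ending_here = 30, max_so_far = 30
Position 6 (value 6): max_ending_here = 36, max_so_far = 36
Position 7 (value 19): max_ending_here = 55, max_so_far = 55
Position 8 (value 6): max_ending_here = 61, max_so_far = 61
Position 9 (value 19): max_ending_here = 80, max_so_far = 80

Maximum subarray: [18, 12, 6, 19, 6, 19]
Maximum sum: 80

The maximum subarray is [18, 12, 6, 19, 6, 19] with sum 80. This subarray runs from index 4 to index 9.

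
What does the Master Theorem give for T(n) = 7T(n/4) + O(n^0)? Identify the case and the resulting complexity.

Master Theorem for T(n) = 7T(n/4) + O(n^0):

a = 7, b = 4, c = 0
log_b(a) = log_4(7) = 1.4037

Case 1: c = 0 < log_4(7) = 1.4037
T(n) = O(n^(log_4 7))

For T(n) = 7T(n/4) + O(n^0): log_4(7) = 1.4037. This is Case 1 of the Master Theorem (c < log_b(a), work dominated by leaves), giving O(n^(log_4 7)).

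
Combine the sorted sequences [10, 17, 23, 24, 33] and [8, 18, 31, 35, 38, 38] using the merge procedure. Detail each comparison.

Merging process:

Compare 10 vs 8: take 8 from right. Merged: [8]
Compare 10 vs 18: take 10 from left. Merged: [8, 10]
Compare 17 vs 18: take 17 from left. Merged: [8, 10, 17]
Compare 23 vs 18: take 18 from right. Merged: [8, 10, 17, 18]
Compare 23 vs 31: take 23 from left. Merged: [8, 10, 17, 18, 23]
Compare 24 vs 31: take 24 from left. Merged: [8, 10, 17, 18, 23, 24]
Compare 33 vs 31: take 31 from right. Merged: [8, 10, 17, 18, 23, 24, 31]
Compare 33 vs 35: take 33 from left. Merged: [8, 10, 17, 18, 23, 24, 31, 33]
Append remaining from right: [35, 38, 38]. Merged: [8, 10, 17, 18, 23, 24, 31, 33, 35, 38, 38]

Final merged array: [8, 10, 17, 18, 23, 24, 31, 33, 35, 38, 38]
Total comparisons: 8

The merged array is [8, 10, 17, 18, 23, 24, 31, 33, 35, 38, 38], requiring 8 comparisons. The merge step runs in O(n) time where n is the total number of elements.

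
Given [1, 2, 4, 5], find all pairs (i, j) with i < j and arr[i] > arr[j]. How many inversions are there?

Finding inversions in [1, 2, 4, 5]:


Total inversions: 0

The array has 0 inversions. It is already sorted.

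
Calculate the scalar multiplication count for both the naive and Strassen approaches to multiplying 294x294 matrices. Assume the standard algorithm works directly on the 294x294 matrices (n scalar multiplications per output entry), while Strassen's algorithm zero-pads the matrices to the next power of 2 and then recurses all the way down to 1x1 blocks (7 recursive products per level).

Matrix multiplication for 294x294 matrices:

Strassen's algorithm requires power-of-2 dimensions. Pad 294x294 to 512x512 (next power of 2).

Standard algorithm: 294^3 = 25412184 multiplications
Strassen's algorithm: 7^(log2(512)) = 7^9 = 40353607 multiplications
Difference: 25412184 - 40353607 = -14941423 (Strassen uses MORE here due to padding overhead — for small or just-over-power-of-2 n, padding can outweigh the per-level savings)

Standard: 25412184 multiplications (294^3). Strassen: 40353607 multiplications (7^9, after padding to 512x512). Strassen reduces 8 recursive multiplications to 7 at each level.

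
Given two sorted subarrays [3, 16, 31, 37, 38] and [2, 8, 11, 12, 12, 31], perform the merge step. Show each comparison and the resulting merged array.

Merging process:

Compare 3 vs 2: take 2 from right. Merged: [2]
Compare 3 vs 8: take 3 from left. Merged: [2, 3]
Compare 16 vs 8: take 8 from right. Merged: [2, 3, 8]
Compare 16 vs 11: take 11 from right. Merged: [2, 3, 8, 11]
Compare 16 vs 12: take 12 from right. Merged: [2, 3, 8, 11, 12]
Compare 16 vs 12: take 12 from right. Merged: [2, 3, 8, 11, 12, 12]
Compare 16 vs 31: take 16 from left. Merged: [2, 3, 8, 11, 12, 12, 16]
Compare 31 vs 31: take 31 from left. Merged: [2, 3, 8, 11, 12, 12, 16, 31]
Compare 37 vs 31: take 31 from right. Merged: [2, 3, 8, 11, 12, 12, 16, 31, 31]
Append remaining from left: [37, 38]. Merged: [2, 3, 8, 11, 12, 12, 16, 31, 31, 37, 38]

Final merged array: [2, 3, 8, 11, 12, 12, 16, 31, 31, 37, 38]
Total comparisons: 9

The merged array is [2, 3, 8, 11, 12, 12, 16, 31, 31, 37, 38], requiring 9 comparisons. The merge step runs in O(n) time where n is the total number of elements.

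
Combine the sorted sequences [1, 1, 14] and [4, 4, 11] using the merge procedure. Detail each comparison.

Merging process:

Compare 1 vs 4: take 1 from left. Merged: [1]
Compare 1 vs 4: take 1 from left. Merged: [1, 1]
Compare 14 vs 4: take 4 from right. Merged: [1, 1, 4]
Compare 14 vs 4: take 4 from right. Merged: [1, 1, 4, 4]
Compare 14 vs 11: take 11 from right. Merged: [1, 1, 4, 4, 11]
Append remaining from left: [14]. Merged: [1, 1, 4, 4, 11, 14]

Final merged array: [1, 1, 4, 4, 11, 14]
Total comparisons: 5

The merged array is [1, 1, 4, 4, 11, 14], requiring 5 comparisons. The merge step runs in O(n) time where n is the total number of elements.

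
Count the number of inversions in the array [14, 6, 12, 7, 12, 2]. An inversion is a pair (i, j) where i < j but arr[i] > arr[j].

Finding inversions in [14, 6, 12, 7, 12, 2]:

(0, 1): arr[0]=14 > arr[1]=6
(0, 2): arr[0]=14 > arr[2]=12
(0, 3): arr[0]=14 > arr[3]=7
(0, 4): arr[0]=14 > arr[4]=12
(0, 5): arr[0]=14 > arr[5]=2
(1, 5): arr[1]=6 > arr[5]=2
(2, 3): arr[2]=12 > arr[3]=7
(2, 5): arr[2]=12 > arr[5]=2
(3, 5): arr[3]=7 > arr[5]=2
(4, 5): arr[4]=12 > arr[5]=2

Total inversions: 10

The array has 10 inversion(s): (0,1), (0,2), (0,3), (0,4), (0,5), (1,5), (2,3), (2,5), (3,5), (4,5). Each pair (i,j) satisfies i < j and arr[i] > arr[j].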